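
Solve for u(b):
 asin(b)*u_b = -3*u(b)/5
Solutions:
 u(b) = C1*exp(-3*Integral(1/asin(b), b)/5)


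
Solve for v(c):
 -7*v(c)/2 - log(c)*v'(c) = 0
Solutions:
 v(c) = C1*exp(-7*li(c)/2)


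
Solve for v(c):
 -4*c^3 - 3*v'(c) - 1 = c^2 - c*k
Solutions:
 v(c) = C1 - c^4/3 - c^3/9 + c^2*k/6 - c/3


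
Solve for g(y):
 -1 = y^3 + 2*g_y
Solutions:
 g(y) = C1 - y^4/8 - y/2


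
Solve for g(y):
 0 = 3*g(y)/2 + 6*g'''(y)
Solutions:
 g(y) = C3*exp(-2^(1/3)*y/2) + (C1*sin(2^(1/3)*sqrt(3)*y/4) + C2*cos(2^(1/3)*sqrt(3)*y/4))*exp(2^(1/3)*y/4)


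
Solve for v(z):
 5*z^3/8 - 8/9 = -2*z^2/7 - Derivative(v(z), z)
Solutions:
 v(z) = C1 - 5*z^4/32 - 2*z^3/21 + 8*z/9


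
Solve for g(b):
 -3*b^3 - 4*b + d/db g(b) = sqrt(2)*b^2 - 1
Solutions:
 g(b) = C1 + 3*b^4/4 + sqrt(2)*b^3/3 + 2*b^2 - b


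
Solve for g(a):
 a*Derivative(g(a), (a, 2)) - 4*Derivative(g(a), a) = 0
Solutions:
 g(a) = C1 + C2*a^5


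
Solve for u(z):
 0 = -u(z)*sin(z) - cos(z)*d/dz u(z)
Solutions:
 u(z) = C1*cos(z)


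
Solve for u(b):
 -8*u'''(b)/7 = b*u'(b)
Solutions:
 u(b) = C1 + Integral(C2*airyai(-7^(1/3)*b/2) + C3*airybi(-7^(1/3)*b/2), b)


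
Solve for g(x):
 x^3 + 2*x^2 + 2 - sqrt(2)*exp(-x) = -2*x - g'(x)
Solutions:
 g(x) = C1 - x^4/4 - 2*x^3/3 - x^2 - 2*x - sqrt(2)*exp(-x)


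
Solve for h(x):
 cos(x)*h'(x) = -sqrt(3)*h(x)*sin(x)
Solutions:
 h(x) = C1*cos(x)^(sqrt(3))


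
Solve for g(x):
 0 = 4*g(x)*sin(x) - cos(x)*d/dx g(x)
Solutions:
 g(x) = C1/cos(x)^4


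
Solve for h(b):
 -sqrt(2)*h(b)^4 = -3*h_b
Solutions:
 h(b) = (-1/(C1 + sqrt(2)*b))^(1/3)
 h(b) = (-1/(C1 + sqrt(2)*b))^(1/3)*(-1 - sqrt(3)*I)/2
 h(b) = (-1/(C1 + sqrt(2)*b))^(1/3)*(-1 + sqrt(3)*I)/2


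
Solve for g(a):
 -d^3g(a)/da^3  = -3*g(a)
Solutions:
 g(a) = C3*exp(3^(1/3)*a) + (C1*sin(3^(5/6)*a/2) + C2*cos(3^(5/6)*a/2))*exp(-3^(1/3)*a/2)


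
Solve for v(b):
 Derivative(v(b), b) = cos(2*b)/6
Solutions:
 v(b) = C1 + sin(2*b)/12


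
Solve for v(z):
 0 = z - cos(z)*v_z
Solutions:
 v(z) = C1 + Integral(z/cos(z), z)


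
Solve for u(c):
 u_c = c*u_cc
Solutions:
 u(c) = C1 + C2*c^2


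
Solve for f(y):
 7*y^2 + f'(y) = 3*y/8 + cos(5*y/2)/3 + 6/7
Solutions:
 f(y) = C1 - 7*y^3/3 + 3*y^2/16 + 6*y/7 + 2*sin(5*y/2)/15


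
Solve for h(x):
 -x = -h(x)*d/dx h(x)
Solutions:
 h(x) = -sqrt(C1 + x^2)
 h(x) = sqrt(C1 + x^2)


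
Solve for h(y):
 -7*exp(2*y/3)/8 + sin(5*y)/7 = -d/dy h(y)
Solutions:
 h(y) = C1 + 21*exp(2*y/3)/16 + cos(5*y)/35


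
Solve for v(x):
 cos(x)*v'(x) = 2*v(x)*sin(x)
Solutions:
 v(x) = C1/cos(x)^2


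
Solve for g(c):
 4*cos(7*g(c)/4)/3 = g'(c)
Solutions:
 -4*c/3 - 2*log(sin(7*g(c)/4) - 1)/7 + 2*log(sin(7*g(c)/4) + 1)/7 = C1


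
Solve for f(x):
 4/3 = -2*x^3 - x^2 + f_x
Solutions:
 f(x) = C1 + x^4/2 + x^3/3 + 4*x/3


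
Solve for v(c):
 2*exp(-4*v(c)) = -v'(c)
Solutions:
 v(c) = log(-I*(C1 - 8*c)^(1/4))
 v(c) = log(I*(C1 - 8*c)^(1/4))
 v(c) = log(-(C1 - 8*c)^(1/4))
 v(c) = log(C1 - 8*c)/4


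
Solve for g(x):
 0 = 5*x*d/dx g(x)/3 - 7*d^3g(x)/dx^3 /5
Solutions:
 g(x) = C1 + Integral(C2*airyai(105^(2/3)*x/21) + C3*airybi(105^(2/3)*x/21), x)


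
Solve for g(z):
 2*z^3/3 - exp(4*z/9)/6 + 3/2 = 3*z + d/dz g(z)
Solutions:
 g(z) = C1 + z^4/6 - 3*z^2/2 + 3*z/2 - 3*exp(4*z/9)/8


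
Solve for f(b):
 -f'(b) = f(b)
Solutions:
 f(b) = C1*exp(-b)


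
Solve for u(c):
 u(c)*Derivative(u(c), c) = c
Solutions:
 u(c) = -sqrt(C1 + c^2)
 u(c) = sqrt(C1 + c^2)


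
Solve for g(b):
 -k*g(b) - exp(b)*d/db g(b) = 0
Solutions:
 g(b) = C1*exp(k*exp(-b))


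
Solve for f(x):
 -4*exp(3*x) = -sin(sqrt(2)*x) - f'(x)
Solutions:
 f(x) = C1 + 4*exp(3*x)/3 + sqrt(2)*cos(sqrt(2)*x)/2


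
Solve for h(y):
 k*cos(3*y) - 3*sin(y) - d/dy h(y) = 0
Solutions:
 h(y) = C1 + k*sin(3*y)/3 + 3*cos(y)


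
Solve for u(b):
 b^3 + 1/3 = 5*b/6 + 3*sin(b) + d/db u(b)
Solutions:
 u(b) = C1 + b^4/4 - 5*b^2/12 + b/3 + 3*cos(b)


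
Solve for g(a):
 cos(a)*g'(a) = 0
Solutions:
 g(a) = C1


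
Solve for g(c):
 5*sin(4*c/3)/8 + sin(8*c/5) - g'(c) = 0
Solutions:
 g(c) = C1 - 15*cos(4*c/3)/32 - 5*cos(8*c/5)/8


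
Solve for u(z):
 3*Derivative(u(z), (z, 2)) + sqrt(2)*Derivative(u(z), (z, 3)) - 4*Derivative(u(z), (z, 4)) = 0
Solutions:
 u(z) = C1 + C2*z + C3*exp(-sqrt(2)*z/2) + C4*exp(3*sqrt(2)*z/4)


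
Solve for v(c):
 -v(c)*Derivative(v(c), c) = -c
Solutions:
 v(c) = -sqrt(C1 + c^2)
 v(c) = sqrt(C1 + c^2)


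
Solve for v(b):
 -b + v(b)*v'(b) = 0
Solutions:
 v(b) = -sqrt(C1 + b^2)
 v(b) = sqrt(C1 + b^2)


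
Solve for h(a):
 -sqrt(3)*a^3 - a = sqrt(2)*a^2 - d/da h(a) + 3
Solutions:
 h(a) = C1 + sqrt(3)*a^4/4 + sqrt(2)*a^3/3 + a^2/2 + 3*a


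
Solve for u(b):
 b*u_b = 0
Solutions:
 u(b) = C1


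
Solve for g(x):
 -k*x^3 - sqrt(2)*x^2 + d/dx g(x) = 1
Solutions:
 g(x) = C1 + k*x^4/4 + sqrt(2)*x^3/3 + x


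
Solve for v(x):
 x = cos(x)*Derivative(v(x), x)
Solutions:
 v(x) = C1 + Integral(x/cos(x), x)


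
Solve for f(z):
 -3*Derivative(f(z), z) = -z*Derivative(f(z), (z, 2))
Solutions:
 f(z) = C1 + C2*z^4


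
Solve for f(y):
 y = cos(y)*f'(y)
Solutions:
 f(y) = C1 + Integral(y/cos(y), y)


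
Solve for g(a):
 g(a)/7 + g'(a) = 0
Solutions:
 g(a) = C1*exp(-a/7)


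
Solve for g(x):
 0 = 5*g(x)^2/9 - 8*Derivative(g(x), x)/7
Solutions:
 g(x) = -72/(C1 + 35*x)


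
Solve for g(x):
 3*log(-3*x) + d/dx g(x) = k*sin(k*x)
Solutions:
 g(x) = C1 + k*Piecewise((-cos(k*x)/k, Ne(k, 0)), (0, True)) - 3*x*log(-x) - 3*x*log(3) + 3*x


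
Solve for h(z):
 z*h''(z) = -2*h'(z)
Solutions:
 h(z) = C1 + C2/z


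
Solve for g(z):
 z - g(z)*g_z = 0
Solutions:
 g(z) = -sqrt(C1 + z^2)
 g(z) = sqrt(C1 + z^2)


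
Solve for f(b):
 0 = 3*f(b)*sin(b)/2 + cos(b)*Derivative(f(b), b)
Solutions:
 f(b) = C1*cos(b)^(3/2)


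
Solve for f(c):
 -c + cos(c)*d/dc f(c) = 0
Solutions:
 f(c) = C1 + Integral(c/cos(c), c)


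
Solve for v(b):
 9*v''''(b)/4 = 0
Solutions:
 v(b) = C1 + C2*b + C3*b^2 + C4*b^3


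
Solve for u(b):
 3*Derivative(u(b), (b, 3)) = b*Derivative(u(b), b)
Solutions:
 u(b) = C1 + Integral(C2*airyai(3^(2/3)*b/3) + C3*airybi(3^(2/3)*b/3), b)


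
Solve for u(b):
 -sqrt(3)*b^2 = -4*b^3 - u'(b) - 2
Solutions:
 u(b) = C1 - b^4 + sqrt(3)*b^3/3 - 2*b


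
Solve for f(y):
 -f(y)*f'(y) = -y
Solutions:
 f(y) = -sqrt(C1 + y^2)
 f(y) = sqrt(C1 + y^2)


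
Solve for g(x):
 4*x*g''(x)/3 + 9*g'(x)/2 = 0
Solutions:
 g(x) = C1 + C2/x^(19/8)


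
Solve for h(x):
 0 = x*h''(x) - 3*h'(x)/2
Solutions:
 h(x) = C1 + C2*x^(5/2)


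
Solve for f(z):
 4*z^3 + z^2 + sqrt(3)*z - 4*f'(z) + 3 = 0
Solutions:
 f(z) = C1 + z^4/4 + z^3/12 + sqrt(3)*z^2/8 + 3*z/4


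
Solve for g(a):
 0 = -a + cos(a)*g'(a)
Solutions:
 g(a) = C1 + Integral(a/cos(a), a)


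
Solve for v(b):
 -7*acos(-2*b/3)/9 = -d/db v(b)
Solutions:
 v(b) = C1 + 7*b*acos(-2*b/3)/9 + 7*sqrt(9 - 4*b^2)/18


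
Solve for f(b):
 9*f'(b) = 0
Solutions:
 f(b) = C1


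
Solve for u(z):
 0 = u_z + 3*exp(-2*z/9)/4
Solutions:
 u(z) = C1 + 27*exp(-2*z/9)/8


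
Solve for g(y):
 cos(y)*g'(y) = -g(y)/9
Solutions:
 g(y) = C1*(sin(y) - 1)^(1/18)/(sin(y) + 1)^(1/18)


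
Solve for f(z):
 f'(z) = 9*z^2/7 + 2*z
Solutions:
 f(z) = C1 + 3*z^3/7 + z^2


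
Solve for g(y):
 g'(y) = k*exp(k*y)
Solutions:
 g(y) = C1 + exp(k*y)


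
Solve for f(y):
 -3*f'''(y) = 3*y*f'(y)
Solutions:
 f(y) = C1 + Integral(C2*airyai(-y) + C3*airybi(-y), y)


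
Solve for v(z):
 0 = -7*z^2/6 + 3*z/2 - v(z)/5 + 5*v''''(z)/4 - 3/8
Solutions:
 v(z) = C1*exp(-sqrt(10)*z/5) + C2*exp(sqrt(10)*z/5) + C3*sin(sqrt(10)*z/5) + C4*cos(sqrt(10)*z/5) - 35*z^2/6 + 15*z/2 - 15/8


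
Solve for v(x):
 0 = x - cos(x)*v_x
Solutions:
 v(x) = C1 + Integral(x/cos(x), x)


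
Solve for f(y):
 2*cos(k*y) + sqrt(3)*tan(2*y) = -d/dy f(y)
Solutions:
 f(y) = C1 - 2*Piecewise((sin(k*y)/k, Ne(k, 0)), (y, True)) + sqrt(3)*log(cos(2*y))/2


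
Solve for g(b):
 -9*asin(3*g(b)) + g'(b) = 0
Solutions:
 Integral(1/asin(3*_y), (_y, g(b))) = C1 + 9*b


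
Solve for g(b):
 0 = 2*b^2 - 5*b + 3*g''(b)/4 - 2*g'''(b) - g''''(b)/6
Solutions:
 g(b) = C1 + C2*b + C3*exp(3*b*(-2 + 3*sqrt(2)/2)) + C4*exp(-3*b*(2 + 3*sqrt(2)/2)) - 2*b^4/9 - 34*b^3/27 - 32*b^2/3


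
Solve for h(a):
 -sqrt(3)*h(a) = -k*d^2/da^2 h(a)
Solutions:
 h(a) = C1*exp(-3^(1/4)*a*sqrt(1/k)) + C2*exp(3^(1/4)*a*sqrt(1/k))


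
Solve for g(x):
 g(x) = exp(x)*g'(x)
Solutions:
 g(x) = C1*exp(-exp(-x))


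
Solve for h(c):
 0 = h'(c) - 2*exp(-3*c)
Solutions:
 h(c) = C1 - 2*exp(-3*c)/3


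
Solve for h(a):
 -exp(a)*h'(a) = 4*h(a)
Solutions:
 h(a) = C1*exp(4*exp(-a))


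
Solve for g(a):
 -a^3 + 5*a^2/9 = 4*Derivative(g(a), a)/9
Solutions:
 g(a) = C1 - 9*a^4/16 + 5*a^3/12


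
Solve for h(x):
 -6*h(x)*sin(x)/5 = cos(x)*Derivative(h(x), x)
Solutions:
 h(x) = C1*cos(x)^(6/5)


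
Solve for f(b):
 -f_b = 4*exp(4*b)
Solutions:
 f(b) = C1 - exp(4*b)


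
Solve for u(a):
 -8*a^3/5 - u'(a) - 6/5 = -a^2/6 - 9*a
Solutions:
 u(a) = C1 - 2*a^4/5 + a^3/18 + 9*a^2/2 - 6*a/5


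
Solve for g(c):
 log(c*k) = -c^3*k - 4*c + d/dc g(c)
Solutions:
 g(c) = C1 + c^4*k/4 + 2*c^2 + c*log(c*k) - c


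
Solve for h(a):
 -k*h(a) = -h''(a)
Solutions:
 h(a) = C1*exp(-a*sqrt(k)) + C2*exp(a*sqrt(k))


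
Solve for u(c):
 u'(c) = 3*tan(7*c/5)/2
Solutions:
 u(c) = C1 - 15*log(cos(7*c/5))/14


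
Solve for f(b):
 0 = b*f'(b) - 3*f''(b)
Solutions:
 f(b) = C1 + C2*erfi(sqrt(6)*b/6)


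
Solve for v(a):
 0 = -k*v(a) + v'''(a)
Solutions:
 v(a) = C1*exp(a*k^(1/3)) + C2*exp(a*k^(1/3)*(-1 + sqrt(3)*I)/2) + C3*exp(-a*k^(1/3)*(1 + sqrt(3)*I)/2)


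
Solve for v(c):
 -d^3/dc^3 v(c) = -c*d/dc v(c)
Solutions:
 v(c) = C1 + Integral(C2*airyai(c) + C3*airybi(c), c)


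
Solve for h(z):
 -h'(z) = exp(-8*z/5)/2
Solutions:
 h(z) = C1 + 5*exp(-8*z/5)/16


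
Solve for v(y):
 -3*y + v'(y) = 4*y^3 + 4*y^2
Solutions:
 v(y) = C1 + y^4 + 4*y^3/3 + 3*y^2/2


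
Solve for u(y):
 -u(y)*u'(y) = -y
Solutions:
 u(y) = -sqrt(C1 + y^2)
 u(y) = sqrt(C1 + y^2)


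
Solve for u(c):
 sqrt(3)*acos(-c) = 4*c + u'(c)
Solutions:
 u(c) = C1 - 2*c^2 + sqrt(3)*(c*acos(-c) + sqrt(1 - c^2))


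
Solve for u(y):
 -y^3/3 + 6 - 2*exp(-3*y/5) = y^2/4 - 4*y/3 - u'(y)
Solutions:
 u(y) = C1 + y^4/12 + y^3/12 - 2*y^2/3 - 6*y - 10*exp(-3*y/5)/3


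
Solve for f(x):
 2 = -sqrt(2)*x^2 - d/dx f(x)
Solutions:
 f(x) = C1 - sqrt(2)*x^3/3 - 2*x


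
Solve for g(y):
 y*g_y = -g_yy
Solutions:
 g(y) = C1 + C2*erf(sqrt(2)*y/2)


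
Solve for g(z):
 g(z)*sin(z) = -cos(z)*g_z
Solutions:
 g(z) = C1*cos(z)


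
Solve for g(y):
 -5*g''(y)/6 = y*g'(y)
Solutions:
 g(y) = C1 + C2*erf(sqrt(15)*y/5)


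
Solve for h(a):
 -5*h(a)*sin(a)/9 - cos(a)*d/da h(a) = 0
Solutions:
 h(a) = C1*cos(a)^(5/9)


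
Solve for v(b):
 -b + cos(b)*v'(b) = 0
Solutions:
 v(b) = C1 + Integral(b/cos(b), b)


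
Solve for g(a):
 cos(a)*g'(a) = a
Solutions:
 g(a) = C1 + Integral(a/cos(a), a)


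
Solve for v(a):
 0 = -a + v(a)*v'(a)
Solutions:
 v(a) = -sqrt(C1 + a^2)
 v(a) = sqrt(C1 + a^2)


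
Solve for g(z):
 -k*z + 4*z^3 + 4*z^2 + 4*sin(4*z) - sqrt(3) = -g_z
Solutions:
 g(z) = C1 + k*z^2/2 - z^4 - 4*z^3/3 + sqrt(3)*z + cos(4*z)


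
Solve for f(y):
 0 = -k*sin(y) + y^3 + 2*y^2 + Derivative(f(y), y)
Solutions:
 f(y) = C1 - k*cos(y) - y^4/4 - 2*y^3/3


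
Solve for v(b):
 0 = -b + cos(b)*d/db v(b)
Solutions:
 v(b) = C1 + Integral(b/cos(b), b)


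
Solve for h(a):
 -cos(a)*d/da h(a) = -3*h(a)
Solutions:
 h(a) = C1*(sin(a) + 1)^(3/2)/(sin(a) - 1)^(3/2)


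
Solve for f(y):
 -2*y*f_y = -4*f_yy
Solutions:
 f(y) = C1 + C2*erfi(y/2)


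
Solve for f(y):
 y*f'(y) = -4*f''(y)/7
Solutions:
 f(y) = C1 + C2*erf(sqrt(14)*y/4)


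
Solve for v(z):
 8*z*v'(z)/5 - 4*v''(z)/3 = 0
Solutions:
 v(z) = C1 + C2*erfi(sqrt(15)*z/5)


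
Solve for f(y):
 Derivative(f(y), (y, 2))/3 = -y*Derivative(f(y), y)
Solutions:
 f(y) = C1 + C2*erf(sqrt(6)*y/2)


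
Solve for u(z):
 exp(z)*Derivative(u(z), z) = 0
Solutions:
 u(z) = C1


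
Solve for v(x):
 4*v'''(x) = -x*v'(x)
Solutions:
 v(x) = C1 + Integral(C2*airyai(-2^(1/3)*x/2) + C3*airybi(-2^(1/3)*x/2), x)


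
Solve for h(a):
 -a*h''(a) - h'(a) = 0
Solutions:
 h(a) = C1 + C2*log(a)


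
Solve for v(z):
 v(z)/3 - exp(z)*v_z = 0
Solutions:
 v(z) = C1*exp(-exp(-z)/3)


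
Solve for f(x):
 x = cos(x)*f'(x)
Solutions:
 f(x) = C1 + Integral(x/cos(x), x)


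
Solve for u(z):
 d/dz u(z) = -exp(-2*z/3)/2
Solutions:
 u(z) = C1 + 3*exp(-2*z/3)/4


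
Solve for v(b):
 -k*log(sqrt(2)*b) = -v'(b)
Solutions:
 v(b) = C1 + b*k*log(b) - b*k + b*k*log(2)/2


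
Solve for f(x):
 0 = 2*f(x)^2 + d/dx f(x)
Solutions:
 f(x) = 1/(C1 + 2*x)


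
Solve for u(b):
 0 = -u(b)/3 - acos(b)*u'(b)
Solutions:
 u(b) = C1*exp(-Integral(1/acos(b), b)/3)


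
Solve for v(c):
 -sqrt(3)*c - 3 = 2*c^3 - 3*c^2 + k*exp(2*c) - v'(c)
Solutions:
 v(c) = C1 + c^4/2 - c^3 + sqrt(3)*c^2/2 + 3*c + k*exp(2*c)/2


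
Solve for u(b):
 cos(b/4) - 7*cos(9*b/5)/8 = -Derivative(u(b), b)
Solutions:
 u(b) = C1 - 4*sin(b/4) + 35*sin(9*b/5)/72


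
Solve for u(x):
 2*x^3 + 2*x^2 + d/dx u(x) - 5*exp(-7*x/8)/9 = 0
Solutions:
 u(x) = C1 - x^4/2 - 2*x^3/3 - 40*exp(-7*x/8)/63


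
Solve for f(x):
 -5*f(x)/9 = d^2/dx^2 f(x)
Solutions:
 f(x) = C1*sin(sqrt(5)*x/3) + C2*cos(sqrt(5)*x/3)


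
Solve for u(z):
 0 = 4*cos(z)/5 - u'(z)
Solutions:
 u(z) = C1 + 4*sin(z)/5


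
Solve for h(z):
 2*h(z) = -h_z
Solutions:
 h(z) = C1*exp(-2*z)


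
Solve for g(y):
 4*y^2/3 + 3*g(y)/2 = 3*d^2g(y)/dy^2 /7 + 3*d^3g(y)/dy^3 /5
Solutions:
 g(y) = C1*exp(-y*(10*10^(2/3)/(21*sqrt(190281) + 9161)^(1/3) + 20 + 10^(1/3)*(21*sqrt(190281) + 9161)^(1/3))/84)*sin(10^(1/3)*sqrt(3)*y*(-(21*sqrt(190281) + 9161)^(1/3) + 10*10^(1/3)/(21*sqrt(190281) + 9161)^(1/3))/84) + C2*exp(-y*(10*10^(2/3)/(21*sqrt(190281) + 9161)^(1/3) + 20 + 10^(1/3)*(21*sqrt(190281) + 9161)^(1/3))/84)*cos(10^(1/3)*sqrt(3)*y*(-(21*sqrt(190281) + 9161)^(1/3) + 10*10^(1/3)/(21*sqrt(190281) + 9161)^(1/3))/84) + C3*exp(y*(-10 + 10*10^(2/3)/(21*sqrt(190281) + 9161)^(1/3) + 10^(1/3)*(21*sqrt(190281) + 9161)^(1/3))/42) - 8*y^2/9 - 32/63


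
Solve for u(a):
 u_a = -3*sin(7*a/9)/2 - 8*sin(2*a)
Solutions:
 u(a) = C1 + 27*cos(7*a/9)/14 + 4*cos(2*a)


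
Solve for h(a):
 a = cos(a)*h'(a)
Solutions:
 h(a) = C1 + Integral(a/cos(a), a)


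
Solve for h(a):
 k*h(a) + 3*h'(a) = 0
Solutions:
 h(a) = C1*exp(-a*k/3)


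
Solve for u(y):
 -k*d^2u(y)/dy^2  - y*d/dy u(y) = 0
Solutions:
 u(y) = C1 + C2*sqrt(k)*erf(sqrt(2)*y*sqrt(1/k)/2)


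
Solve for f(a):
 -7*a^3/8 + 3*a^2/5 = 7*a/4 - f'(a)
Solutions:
 f(a) = C1 + 7*a^4/32 - a^3/5 + 7*a^2/8


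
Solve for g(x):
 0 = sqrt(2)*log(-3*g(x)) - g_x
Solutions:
 -sqrt(2)*Integral(1/(log(-_y) + log(3)), (_y, g(x)))/2 = C1 - x


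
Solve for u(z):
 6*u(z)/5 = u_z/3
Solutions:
 u(z) = C1*exp(18*z/5)


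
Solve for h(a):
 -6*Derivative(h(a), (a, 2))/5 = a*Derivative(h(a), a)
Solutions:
 h(a) = C1 + C2*erf(sqrt(15)*a/6)


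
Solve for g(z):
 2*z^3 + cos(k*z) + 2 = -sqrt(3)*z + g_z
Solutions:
 g(z) = C1 + z^4/2 + sqrt(3)*z^2/2 + 2*z + sin(k*z)/k


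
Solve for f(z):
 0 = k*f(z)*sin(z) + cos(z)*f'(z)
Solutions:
 f(z) = C1*exp(k*log(cos(z)))


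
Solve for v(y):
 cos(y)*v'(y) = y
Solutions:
 v(y) = C1 + Integral(y/cos(y), y)


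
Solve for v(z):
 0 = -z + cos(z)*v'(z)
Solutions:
 v(z) = C1 + Integral(z/cos(z), z)


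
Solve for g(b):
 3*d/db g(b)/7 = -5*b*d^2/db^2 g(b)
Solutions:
 g(b) = C1 + C2*b^(32/35)


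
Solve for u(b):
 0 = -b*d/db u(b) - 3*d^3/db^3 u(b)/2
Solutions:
 u(b) = C1 + Integral(C2*airyai(-2^(1/3)*3^(2/3)*b/3) + C3*airybi(-2^(1/3)*3^(2/3)*b/3), b)


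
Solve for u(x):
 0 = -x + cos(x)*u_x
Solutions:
 u(x) = C1 + Integral(x/cos(x), x)


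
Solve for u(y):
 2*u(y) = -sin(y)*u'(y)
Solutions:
 u(y) = C1*(cos(y) + 1)/(cos(y) - 1)


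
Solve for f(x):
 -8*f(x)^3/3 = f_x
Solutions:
 f(x) = -sqrt(6)*sqrt(-1/(C1 - 8*x))/2
 f(x) = sqrt(6)*sqrt(-1/(C1 - 8*x))/2


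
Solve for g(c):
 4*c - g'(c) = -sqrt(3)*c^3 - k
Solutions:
 g(c) = C1 + sqrt(3)*c^4/4 + 2*c^2 + c*k


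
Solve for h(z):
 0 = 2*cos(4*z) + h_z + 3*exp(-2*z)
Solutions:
 h(z) = C1 - sin(4*z)/2 + 3*exp(-2*z)/2


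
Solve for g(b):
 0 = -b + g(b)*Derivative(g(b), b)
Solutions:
 g(b) = -sqrt(C1 + b^2)
 g(b) = sqrt(C1 + b^2)


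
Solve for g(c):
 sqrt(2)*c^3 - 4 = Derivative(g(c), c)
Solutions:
 g(c) = C1 + sqrt(2)*c^4/4 - 4*c


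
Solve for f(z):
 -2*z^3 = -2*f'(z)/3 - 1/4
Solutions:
 f(z) = C1 + 3*z^4/4 - 3*z/8


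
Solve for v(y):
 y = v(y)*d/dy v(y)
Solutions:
 v(y) = -sqrt(C1 + y^2)
 v(y) = sqrt(C1 + y^2)


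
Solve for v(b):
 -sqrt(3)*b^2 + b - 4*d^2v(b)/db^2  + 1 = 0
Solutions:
 v(b) = C1 + C2*b - sqrt(3)*b^4/48 + b^3/24 + b^2/8


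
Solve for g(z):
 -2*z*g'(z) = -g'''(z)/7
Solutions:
 g(z) = C1 + Integral(C2*airyai(14^(1/3)*z) + C3*airybi(14^(1/3)*z), z)


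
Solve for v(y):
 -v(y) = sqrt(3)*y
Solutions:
 v(y) = -sqrt(3)*y


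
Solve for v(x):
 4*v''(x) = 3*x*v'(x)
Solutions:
 v(x) = C1 + C2*erfi(sqrt(6)*x/4)


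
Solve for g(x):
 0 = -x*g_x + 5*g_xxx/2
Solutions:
 g(x) = C1 + Integral(C2*airyai(2^(1/3)*5^(2/3)*x/5) + C3*airybi(2^(1/3)*5^(2/3)*x/5), x)


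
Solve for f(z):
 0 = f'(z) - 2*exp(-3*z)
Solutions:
 f(z) = C1 - 2*exp(-3*z)/3


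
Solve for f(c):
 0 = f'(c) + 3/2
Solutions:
 f(c) = C1 - 3*c/2


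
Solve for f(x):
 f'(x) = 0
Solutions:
 f(x) = C1


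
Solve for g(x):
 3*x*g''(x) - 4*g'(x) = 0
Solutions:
 g(x) = C1 + C2*x^(7/3)


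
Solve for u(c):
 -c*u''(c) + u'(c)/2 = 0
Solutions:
 u(c) = C1 + C2*c^(3/2)


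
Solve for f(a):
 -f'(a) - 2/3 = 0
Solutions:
 f(a) = C1 - 2*a/3


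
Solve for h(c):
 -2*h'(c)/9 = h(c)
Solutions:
 h(c) = C1*exp(-9*c/2)


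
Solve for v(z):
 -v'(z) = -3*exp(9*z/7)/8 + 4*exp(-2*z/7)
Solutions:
 v(z) = C1 + 7*exp(9*z/7)/24 + 14*exp(-2*z/7)


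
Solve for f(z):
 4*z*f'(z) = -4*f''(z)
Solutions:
 f(z) = C1 + C2*erf(sqrt(2)*z/2)


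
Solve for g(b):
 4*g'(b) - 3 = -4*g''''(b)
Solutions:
 g(b) = C1 + C4*exp(-b) + 3*b/4 + (C2*sin(sqrt(3)*b/2) + C3*cos(sqrt(3)*b/2))*exp(b/2)


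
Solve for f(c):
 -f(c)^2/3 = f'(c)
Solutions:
 f(c) = 3/(C1 + c)


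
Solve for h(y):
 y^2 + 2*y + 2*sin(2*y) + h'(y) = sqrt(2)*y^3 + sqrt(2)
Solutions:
 h(y) = C1 + sqrt(2)*y^4/4 - y^3/3 - y^2 + sqrt(2)*y + cos(2*y)


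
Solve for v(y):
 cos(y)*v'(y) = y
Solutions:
 v(y) = C1 + Integral(y/cos(y), y)


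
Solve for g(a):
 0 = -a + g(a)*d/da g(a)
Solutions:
 g(a) = -sqrt(C1 + a^2)
 g(a) = sqrt(C1 + a^2)


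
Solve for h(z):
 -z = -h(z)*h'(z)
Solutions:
 h(z) = -sqrt(C1 + z^2)
 h(z) = sqrt(C1 + z^2)


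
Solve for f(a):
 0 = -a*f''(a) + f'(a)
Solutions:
 f(a) = C1 + C2*a^2


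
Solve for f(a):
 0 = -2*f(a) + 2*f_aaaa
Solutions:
 f(a) = C1*exp(-a) + C2*exp(a) + C3*sin(a) + C4*cos(a)


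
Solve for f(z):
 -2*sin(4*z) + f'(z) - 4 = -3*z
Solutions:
 f(z) = C1 - 3*z^2/2 + 4*z - cos(4*z)/2


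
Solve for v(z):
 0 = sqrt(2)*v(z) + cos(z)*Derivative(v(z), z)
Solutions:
 v(z) = C1*(sin(z) - 1)^(sqrt(2)/2)/(sin(z) + 1)^(sqrt(2)/2)


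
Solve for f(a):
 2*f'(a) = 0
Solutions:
 f(a) = C1


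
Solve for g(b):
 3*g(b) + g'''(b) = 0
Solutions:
 g(b) = C3*exp(-3^(1/3)*b) + (C1*sin(3^(5/6)*b/2) + C2*cos(3^(5/6)*b/2))*exp(3^(1/3)*b/2)


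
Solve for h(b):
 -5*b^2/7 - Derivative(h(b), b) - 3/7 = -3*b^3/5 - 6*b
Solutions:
 h(b) = C1 + 3*b^4/20 - 5*b^3/21 + 3*b^2 - 3*b/7


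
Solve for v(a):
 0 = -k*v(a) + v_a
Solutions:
 v(a) = C1*exp(a*k)


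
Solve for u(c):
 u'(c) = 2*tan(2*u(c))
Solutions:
 u(c) = -asin(C1*exp(4*c))/2 + pi/2
 u(c) = asin(C1*exp(4*c))/2


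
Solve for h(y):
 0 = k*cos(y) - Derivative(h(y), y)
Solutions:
 h(y) = C1 + k*sin(y)


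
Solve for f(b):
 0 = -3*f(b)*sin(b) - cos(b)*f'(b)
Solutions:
 f(b) = C1*cos(b)^3


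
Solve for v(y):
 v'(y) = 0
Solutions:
 v(y) = C1


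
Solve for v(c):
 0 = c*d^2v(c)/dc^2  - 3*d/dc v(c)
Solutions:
 v(c) = C1 + C2*c^4


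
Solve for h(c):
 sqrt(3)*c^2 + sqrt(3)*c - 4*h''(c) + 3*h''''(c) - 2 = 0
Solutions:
 h(c) = C1 + C2*c + C3*exp(-2*sqrt(3)*c/3) + C4*exp(2*sqrt(3)*c/3) + sqrt(3)*c^4/48 + sqrt(3)*c^3/24 + c^2*(-4 + 3*sqrt(3))/16


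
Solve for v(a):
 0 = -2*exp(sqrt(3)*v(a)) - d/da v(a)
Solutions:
 v(a) = sqrt(3)*(2*log(1/(C1 + 2*a)) - log(3))/6


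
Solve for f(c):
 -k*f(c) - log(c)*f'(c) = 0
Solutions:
 f(c) = C1*exp(-k*li(c))


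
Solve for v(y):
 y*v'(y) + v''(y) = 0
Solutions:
 v(y) = C1 + C2*erf(sqrt(2)*y/2)


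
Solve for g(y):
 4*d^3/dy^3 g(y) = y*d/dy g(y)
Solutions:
 g(y) = C1 + Integral(C2*airyai(2^(1/3)*y/2) + C3*airybi(2^(1/3)*y/2), y)


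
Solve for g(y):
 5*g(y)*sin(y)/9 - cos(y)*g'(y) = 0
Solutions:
 g(y) = C1/cos(y)^(5/9)


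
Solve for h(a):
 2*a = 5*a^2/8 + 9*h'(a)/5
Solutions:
 h(a) = C1 - 25*a^3/216 + 5*a^2/9


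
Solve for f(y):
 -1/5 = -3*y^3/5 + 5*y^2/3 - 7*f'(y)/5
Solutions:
 f(y) = C1 - 3*y^4/28 + 25*y^3/63 + y/7


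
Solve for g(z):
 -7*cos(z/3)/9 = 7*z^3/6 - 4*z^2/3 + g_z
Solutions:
 g(z) = C1 - 7*z^4/24 + 4*z^3/9 - 7*sin(z/3)/3


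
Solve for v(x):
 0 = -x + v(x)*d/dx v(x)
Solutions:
 v(x) = -sqrt(C1 + x^2)
 v(x) = sqrt(C1 + x^2)


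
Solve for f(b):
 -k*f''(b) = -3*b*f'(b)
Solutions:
 f(b) = C1 + C2*erf(sqrt(6)*b*sqrt(-1/k)/2)/sqrt(-1/k)


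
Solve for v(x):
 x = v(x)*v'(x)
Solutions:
 v(x) = -sqrt(C1 + x^2)
 v(x) = sqrt(C1 + x^2)


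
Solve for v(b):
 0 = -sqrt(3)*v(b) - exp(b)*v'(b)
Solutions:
 v(b) = C1*exp(sqrt(3)*exp(-b))


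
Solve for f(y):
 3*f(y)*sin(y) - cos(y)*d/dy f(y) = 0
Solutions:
 f(y) = C1/cos(y)^3


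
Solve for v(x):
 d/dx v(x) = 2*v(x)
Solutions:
 v(x) = C1*exp(2*x)


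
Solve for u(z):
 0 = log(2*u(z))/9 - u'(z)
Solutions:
 -9*Integral(1/(log(_y) + log(2)), (_y, u(z))) = C1 - z


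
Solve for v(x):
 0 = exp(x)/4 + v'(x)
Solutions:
 v(x) = C1 - exp(x)/4


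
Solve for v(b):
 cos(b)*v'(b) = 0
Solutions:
 v(b) = C1


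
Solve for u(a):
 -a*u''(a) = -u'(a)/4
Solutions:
 u(a) = C1 + C2*a^(5/4)


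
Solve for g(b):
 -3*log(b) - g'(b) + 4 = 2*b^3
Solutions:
 g(b) = C1 - b^4/2 - 3*b*log(b) + 7*b


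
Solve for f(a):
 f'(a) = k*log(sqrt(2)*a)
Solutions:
 f(a) = C1 + a*k*log(a) - a*k + a*k*log(2)/2


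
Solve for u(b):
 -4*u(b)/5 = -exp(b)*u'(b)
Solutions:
 u(b) = C1*exp(-4*exp(-b)/5)


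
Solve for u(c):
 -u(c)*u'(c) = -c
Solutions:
 u(c) = -sqrt(C1 + c^2)
 u(c) = sqrt(C1 + c^2)


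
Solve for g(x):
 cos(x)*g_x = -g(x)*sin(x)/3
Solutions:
 g(x) = C1*cos(x)^(1/3)


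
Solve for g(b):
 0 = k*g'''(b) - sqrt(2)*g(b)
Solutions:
 g(b) = C1*exp(2^(1/6)*b*(1/k)^(1/3)) + C2*exp(2^(1/6)*b*(-1 + sqrt(3)*I)*(1/k)^(1/3)/2) + C3*exp(-2^(1/6)*b*(1 + sqrt(3)*I)*(1/k)^(1/3)/2)


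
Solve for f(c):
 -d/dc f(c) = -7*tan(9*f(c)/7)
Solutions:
 f(c) = -7*asin(C1*exp(9*c))/9 + 7*pi/9
 f(c) = 7*asin(C1*exp(9*c))/9


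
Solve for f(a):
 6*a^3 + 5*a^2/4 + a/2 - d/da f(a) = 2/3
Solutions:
 f(a) = C1 + 3*a^4/2 + 5*a^3/12 + a^2/4 - 2*a/3


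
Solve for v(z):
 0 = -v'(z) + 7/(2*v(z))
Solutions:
 v(z) = -sqrt(C1 + 7*z)
 v(z) = sqrt(C1 + 7*z)


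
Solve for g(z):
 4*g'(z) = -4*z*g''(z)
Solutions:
 g(z) = C1 + C2*log(z)


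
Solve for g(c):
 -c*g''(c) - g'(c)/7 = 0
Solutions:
 g(c) = C1 + C2*c^(6/7)


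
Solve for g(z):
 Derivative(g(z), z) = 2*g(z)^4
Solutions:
 g(z) = (-1/(C1 + 6*z))^(1/3)
 g(z) = (-1/(C1 + 2*z))^(1/3)*(-3^(2/3) - 3*3^(1/6)*I)/6
 g(z) = (-1/(C1 + 2*z))^(1/3)*(-3^(2/3) + 3*3^(1/6)*I)/6


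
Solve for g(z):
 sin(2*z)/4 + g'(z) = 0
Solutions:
 g(z) = C1 + cos(2*z)/8


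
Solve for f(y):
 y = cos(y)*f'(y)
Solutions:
 f(y) = C1 + Integral(y/cos(y), y)


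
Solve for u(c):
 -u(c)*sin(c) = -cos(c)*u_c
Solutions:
 u(c) = C1/cos(c)


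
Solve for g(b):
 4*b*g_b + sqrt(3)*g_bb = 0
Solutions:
 g(b) = C1 + C2*erf(sqrt(2)*3^(3/4)*b/3)


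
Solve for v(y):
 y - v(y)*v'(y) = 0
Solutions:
 v(y) = -sqrt(C1 + y^2)
 v(y) = sqrt(C1 + y^2)


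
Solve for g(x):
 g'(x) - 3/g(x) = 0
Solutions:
 g(x) = -sqrt(C1 + 6*x)
 g(x) = sqrt(C1 + 6*x)


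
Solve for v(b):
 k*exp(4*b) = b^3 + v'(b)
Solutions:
 v(b) = C1 - b^4/4 + k*exp(4*b)/4


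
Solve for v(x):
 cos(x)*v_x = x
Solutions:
 v(x) = C1 + Integral(x/cos(x), x)


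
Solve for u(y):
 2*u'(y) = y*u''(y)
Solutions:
 u(y) = C1 + C2*y^3


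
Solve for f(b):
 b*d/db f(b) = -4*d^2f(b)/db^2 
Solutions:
 f(b) = C1 + C2*erf(sqrt(2)*b/4)


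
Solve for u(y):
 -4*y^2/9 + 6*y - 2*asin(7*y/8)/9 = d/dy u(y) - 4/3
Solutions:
 u(y) = C1 - 4*y^3/27 + 3*y^2 - 2*y*asin(7*y/8)/9 + 4*y/3 - 2*sqrt(64 - 49*y^2)/63


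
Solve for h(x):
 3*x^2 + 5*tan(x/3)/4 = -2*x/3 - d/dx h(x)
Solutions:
 h(x) = C1 - x^3 - x^2/3 + 15*log(cos(x/3))/4


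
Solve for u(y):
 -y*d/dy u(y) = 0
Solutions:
 u(y) = C1


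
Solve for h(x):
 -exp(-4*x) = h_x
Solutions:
 h(x) = C1 + exp(-4*x)/4


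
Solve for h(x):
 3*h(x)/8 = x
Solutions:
 h(x) = 8*x/3


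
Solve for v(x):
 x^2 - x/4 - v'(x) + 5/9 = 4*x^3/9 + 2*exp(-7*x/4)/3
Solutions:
 v(x) = C1 - x^4/9 + x^3/3 - x^2/8 + 5*x/9 + 8*exp(-7*x/4)/21


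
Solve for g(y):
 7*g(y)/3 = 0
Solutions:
 g(y) = 0


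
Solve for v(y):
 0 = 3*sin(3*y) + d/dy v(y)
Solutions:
 v(y) = C1 + cos(3*y)


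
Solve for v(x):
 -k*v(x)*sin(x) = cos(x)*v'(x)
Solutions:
 v(x) = C1*exp(k*log(cos(x)))


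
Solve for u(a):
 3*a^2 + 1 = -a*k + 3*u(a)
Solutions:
 u(a) = a^2 + a*k/3 + 1/3


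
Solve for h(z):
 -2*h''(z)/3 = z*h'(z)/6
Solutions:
 h(z) = C1 + C2*erf(sqrt(2)*z/4)


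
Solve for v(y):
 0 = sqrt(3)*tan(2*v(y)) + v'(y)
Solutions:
 v(y) = -asin(C1*exp(-2*sqrt(3)*y))/2 + pi/2
 v(y) = asin(C1*exp(-2*sqrt(3)*y))/2


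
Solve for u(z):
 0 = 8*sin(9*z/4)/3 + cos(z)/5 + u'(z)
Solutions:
 u(z) = C1 - sin(z)/5 + 32*cos(9*z/4)/27


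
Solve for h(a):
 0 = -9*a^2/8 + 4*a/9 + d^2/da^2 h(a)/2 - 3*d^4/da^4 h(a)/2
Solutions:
 h(a) = C1 + C2*a + C3*exp(-sqrt(3)*a/3) + C4*exp(sqrt(3)*a/3) + 3*a^4/16 - 4*a^3/27 + 27*a^2/4


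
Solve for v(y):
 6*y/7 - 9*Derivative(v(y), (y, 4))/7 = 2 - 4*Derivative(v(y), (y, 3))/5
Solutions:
 v(y) = C1 + C2*y + C3*y^2 + C4*exp(28*y/45) - 5*y^4/112 + 305*y^3/2352


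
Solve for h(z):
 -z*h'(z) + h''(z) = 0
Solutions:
 h(z) = C1 + C2*erfi(sqrt(2)*z/2)


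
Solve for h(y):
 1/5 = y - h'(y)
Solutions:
 h(y) = C1 + y^2/2 - y/5


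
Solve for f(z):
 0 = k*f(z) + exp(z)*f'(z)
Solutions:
 f(z) = C1*exp(k*exp(-z))


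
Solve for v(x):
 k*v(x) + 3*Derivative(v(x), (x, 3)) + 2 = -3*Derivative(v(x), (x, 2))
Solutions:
 v(x) = C1*exp(-x*((9*k/2 + sqrt((9*k + 2)^2 - 4)/2 + 1)^(1/3) + 1 + (9*k/2 + sqrt((9*k + 2)^2 - 4)/2 + 1)^(-1/3))/3) + C2*exp(x*((9*k/2 + sqrt((9*k + 2)^2 - 4)/2 + 1)^(1/3) - sqrt(3)*I*(9*k/2 + sqrt((9*k + 2)^2 - 4)/2 + 1)^(1/3) - 2 - 4/((-1 + sqrt(3)*I)*(9*k/2 + sqrt((9*k + 2)^2 - 4)/2 + 1)^(1/3)))/6) + C3*exp(x*((9*k/2 + sqrt((9*k + 2)^2 - 4)/2 + 1)^(1/3) + sqrt(3)*I*(9*k/2 + sqrt((9*k + 2)^2 - 4)/2 + 1)^(1/3) - 2 + 4/((1 + sqrt(3)*I)*(9*k/2 + sqrt((9*k + 2)^2 - 4)/2 + 1)^(1/3)))/6) - 2/k


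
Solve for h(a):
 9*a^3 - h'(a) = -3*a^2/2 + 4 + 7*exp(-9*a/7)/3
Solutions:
 h(a) = C1 + 9*a^4/4 + a^3/2 - 4*a + 49*exp(-9*a/7)/27


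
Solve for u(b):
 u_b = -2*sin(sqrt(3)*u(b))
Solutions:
 u(b) = sqrt(3)*(-acos((-exp(2*sqrt(3)*C1) - exp(4*sqrt(3)*b))/(exp(2*sqrt(3)*C1) - exp(4*sqrt(3)*b))) + 2*pi)/3
 u(b) = sqrt(3)*acos((-exp(2*sqrt(3)*C1) - exp(4*sqrt(3)*b))/(exp(2*sqrt(3)*C1) - exp(4*sqrt(3)*b)))/3


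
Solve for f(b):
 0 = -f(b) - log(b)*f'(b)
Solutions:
 f(b) = C1*exp(-li(b))


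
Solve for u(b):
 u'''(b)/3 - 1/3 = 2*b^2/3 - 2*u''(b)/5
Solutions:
 u(b) = C1 + C2*b + C3*exp(-6*b/5) + 5*b^4/36 - 25*b^3/54 + 85*b^2/54


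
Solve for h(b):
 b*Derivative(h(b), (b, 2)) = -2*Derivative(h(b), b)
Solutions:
 h(b) = C1 + C2/b


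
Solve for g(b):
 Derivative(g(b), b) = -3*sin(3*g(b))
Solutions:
 g(b) = -acos((-C1 - exp(18*b))/(C1 - exp(18*b)))/3 + 2*pi/3
 g(b) = acos((-C1 - exp(18*b))/(C1 - exp(18*b)))/3


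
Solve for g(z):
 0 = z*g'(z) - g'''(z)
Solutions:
 g(z) = C1 + Integral(C2*airyai(z) + C3*airybi(z), z)


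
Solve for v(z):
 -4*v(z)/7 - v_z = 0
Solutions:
 v(z) = C1*exp(-4*z/7)


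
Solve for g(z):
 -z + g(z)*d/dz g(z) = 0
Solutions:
 g(z) = -sqrt(C1 + z^2)
 g(z) = sqrt(C1 + z^2)


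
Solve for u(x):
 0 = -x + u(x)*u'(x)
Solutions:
 u(x) = -sqrt(C1 + x^2)
 u(x) = sqrt(C1 + x^2)


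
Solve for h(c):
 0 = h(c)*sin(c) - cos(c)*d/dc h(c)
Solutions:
 h(c) = C1/cos(c)


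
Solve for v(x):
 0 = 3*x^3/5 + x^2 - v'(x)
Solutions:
 v(x) = C1 + 3*x^4/20 + x^3/3


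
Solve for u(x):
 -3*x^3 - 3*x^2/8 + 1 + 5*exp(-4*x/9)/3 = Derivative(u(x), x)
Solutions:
 u(x) = C1 - 3*x^4/4 - x^3/8 + x - 15*exp(-4*x/9)/4


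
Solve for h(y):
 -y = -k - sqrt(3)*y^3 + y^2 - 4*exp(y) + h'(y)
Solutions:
 h(y) = C1 + k*y + sqrt(3)*y^4/4 - y^3/3 - y^2/2 + 4*exp(y)


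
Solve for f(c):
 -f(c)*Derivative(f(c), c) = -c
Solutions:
 f(c) = -sqrt(C1 + c^2)
 f(c) = sqrt(C1 + c^2)


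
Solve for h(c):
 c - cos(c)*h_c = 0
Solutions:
 h(c) = C1 + Integral(c/cos(c), c)


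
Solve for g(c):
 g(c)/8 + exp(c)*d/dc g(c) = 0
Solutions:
 g(c) = C1*exp(exp(-c)/8)


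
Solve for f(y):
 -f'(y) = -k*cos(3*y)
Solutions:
 f(y) = C1 + k*sin(3*y)/3


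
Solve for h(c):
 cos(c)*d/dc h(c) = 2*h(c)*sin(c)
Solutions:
 h(c) = C1/cos(c)^2


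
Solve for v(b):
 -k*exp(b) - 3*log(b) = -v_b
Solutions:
 v(b) = C1 + 3*b*log(b) - 3*b + k*exp(b)


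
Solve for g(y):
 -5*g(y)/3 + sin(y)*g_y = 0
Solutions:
 g(y) = C1*(cos(y) - 1)^(5/6)/(cos(y) + 1)^(5/6)


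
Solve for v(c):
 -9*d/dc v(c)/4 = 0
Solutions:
 v(c) = C1


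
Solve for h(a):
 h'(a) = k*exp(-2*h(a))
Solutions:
 h(a) = log(-sqrt(C1 + 2*a*k))
 h(a) = log(C1 + 2*a*k)/2


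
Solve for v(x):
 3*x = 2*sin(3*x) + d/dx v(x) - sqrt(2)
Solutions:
 v(x) = C1 + 3*x^2/2 + sqrt(2)*x + 2*cos(3*x)/3


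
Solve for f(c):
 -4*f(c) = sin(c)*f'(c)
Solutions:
 f(c) = C1*(cos(c)^2 + 2*cos(c) + 1)/(cos(c)^2 - 2*cos(c) + 1)


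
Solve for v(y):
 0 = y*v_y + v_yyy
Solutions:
 v(y) = C1 + Integral(C2*airyai(-y) + C3*airybi(-y), y)


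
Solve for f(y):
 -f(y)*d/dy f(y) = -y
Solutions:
 f(y) = -sqrt(C1 + y^2)
 f(y) = sqrt(C1 + y^2)


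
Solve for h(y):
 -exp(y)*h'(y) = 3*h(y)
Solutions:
 h(y) = C1*exp(3*exp(-y))


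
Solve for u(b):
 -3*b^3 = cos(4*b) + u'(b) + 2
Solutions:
 u(b) = C1 - 3*b^4/4 - 2*b - sin(4*b)/4


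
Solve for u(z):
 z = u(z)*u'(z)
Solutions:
 u(z) = -sqrt(C1 + z^2)
 u(z) = sqrt(C1 + z^2)


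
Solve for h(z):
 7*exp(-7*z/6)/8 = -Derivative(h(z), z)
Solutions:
 h(z) = C1 + 3*exp(-7*z/6)/4


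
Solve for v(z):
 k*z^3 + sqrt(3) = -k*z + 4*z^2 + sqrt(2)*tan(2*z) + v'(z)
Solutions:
 v(z) = C1 + k*z^4/4 + k*z^2/2 - 4*z^3/3 + sqrt(3)*z + sqrt(2)*log(cos(2*z))/2


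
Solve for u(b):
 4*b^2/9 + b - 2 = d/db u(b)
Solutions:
 u(b) = C1 + 4*b^3/27 + b^2/2 - 2*b


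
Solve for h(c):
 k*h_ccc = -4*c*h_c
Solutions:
 h(c) = C1 + Integral(C2*airyai(2^(2/3)*c*(-1/k)^(1/3)) + C3*airybi(2^(2/3)*c*(-1/k)^(1/3)), c)


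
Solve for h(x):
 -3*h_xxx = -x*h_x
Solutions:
 h(x) = C1 + Integral(C2*airyai(3^(2/3)*x/3) + C3*airybi(3^(2/3)*x/3), x)


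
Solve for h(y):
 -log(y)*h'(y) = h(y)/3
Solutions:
 h(y) = C1*exp(-li(y)/3)


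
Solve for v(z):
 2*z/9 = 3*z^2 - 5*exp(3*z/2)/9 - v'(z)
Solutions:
 v(z) = C1 + z^3 - z^2/9 - 10*exp(3*z/2)/27


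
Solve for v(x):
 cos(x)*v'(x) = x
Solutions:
 v(x) = C1 + Integral(x/cos(x), x)


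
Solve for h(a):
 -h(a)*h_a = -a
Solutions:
 h(a) = -sqrt(C1 + a^2)
 h(a) = sqrt(C1 + a^2)


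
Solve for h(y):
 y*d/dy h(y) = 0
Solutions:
 h(y) = C1


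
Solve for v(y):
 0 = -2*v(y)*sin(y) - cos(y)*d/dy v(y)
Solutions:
 v(y) = C1*cos(y)^2


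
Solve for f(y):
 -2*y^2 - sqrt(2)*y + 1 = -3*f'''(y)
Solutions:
 f(y) = C1 + C2*y + C3*y^2 + y^5/90 + sqrt(2)*y^4/72 - y^3/18


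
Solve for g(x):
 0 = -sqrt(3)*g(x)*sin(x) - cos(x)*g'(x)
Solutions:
 g(x) = C1*cos(x)^(sqrt(3))


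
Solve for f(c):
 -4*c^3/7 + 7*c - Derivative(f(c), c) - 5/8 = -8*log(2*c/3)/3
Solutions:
 f(c) = C1 - c^4/7 + 7*c^2/2 + 8*c*log(c)/3 - 79*c/24 - 8*c*log(3)/3 + 8*c*log(2)/3


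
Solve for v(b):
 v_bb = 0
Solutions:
 v(b) = C1 + C2*b


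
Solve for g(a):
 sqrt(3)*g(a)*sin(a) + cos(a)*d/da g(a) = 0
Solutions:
 g(a) = C1*cos(a)^(sqrt(3))


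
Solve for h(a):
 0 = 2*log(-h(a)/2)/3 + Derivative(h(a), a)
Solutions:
 3*Integral(1/(log(-_y) - log(2)), (_y, h(a)))/2 = C1 - a


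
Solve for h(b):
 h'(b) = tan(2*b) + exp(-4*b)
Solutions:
 h(b) = C1 + log(tan(2*b)^2 + 1)/4 - exp(-4*b)/4


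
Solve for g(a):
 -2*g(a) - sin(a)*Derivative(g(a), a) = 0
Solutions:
 g(a) = C1*(cos(a) + 1)/(cos(a) - 1)


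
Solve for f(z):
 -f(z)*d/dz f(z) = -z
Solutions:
 f(z) = -sqrt(C1 + z^2)
 f(z) = sqrt(C1 + z^2)


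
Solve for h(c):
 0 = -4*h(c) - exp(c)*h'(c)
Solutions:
 h(c) = C1*exp(4*exp(-c))


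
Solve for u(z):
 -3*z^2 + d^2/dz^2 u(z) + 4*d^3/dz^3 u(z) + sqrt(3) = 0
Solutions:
 u(z) = C1 + C2*z + C3*exp(-z/4) + z^4/4 - 4*z^3 + z^2*(48 - sqrt(3)/2)


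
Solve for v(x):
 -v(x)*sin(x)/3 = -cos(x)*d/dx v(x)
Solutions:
 v(x) = C1/cos(x)^(1/3)


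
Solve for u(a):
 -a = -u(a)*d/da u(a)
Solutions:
 u(a) = -sqrt(C1 + a^2)
 u(a) = sqrt(C1 + a^2)


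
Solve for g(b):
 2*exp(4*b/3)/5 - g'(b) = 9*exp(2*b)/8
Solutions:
 g(b) = C1 + 3*exp(4*b/3)/10 - 9*exp(2*b)/16


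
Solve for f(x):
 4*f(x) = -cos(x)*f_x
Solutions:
 f(x) = C1*(sin(x)^2 - 2*sin(x) + 1)/(sin(x)^2 + 2*sin(x) + 1)


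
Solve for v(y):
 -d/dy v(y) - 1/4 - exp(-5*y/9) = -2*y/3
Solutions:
 v(y) = C1 + y^2/3 - y/4 + 9*exp(-5*y/9)/5


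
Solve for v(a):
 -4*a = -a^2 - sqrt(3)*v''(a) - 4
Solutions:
 v(a) = C1 + C2*a - sqrt(3)*a^4/36 + 2*sqrt(3)*a^3/9 - 2*sqrt(3)*a^2/3


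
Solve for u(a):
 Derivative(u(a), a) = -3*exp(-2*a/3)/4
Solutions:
 u(a) = C1 + 9*exp(-2*a/3)/8


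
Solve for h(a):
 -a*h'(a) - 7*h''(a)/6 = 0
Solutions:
 h(a) = C1 + C2*erf(sqrt(21)*a/7)


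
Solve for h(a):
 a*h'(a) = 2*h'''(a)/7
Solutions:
 h(a) = C1 + Integral(C2*airyai(2^(2/3)*7^(1/3)*a/2) + C3*airybi(2^(2/3)*7^(1/3)*a/2), a)


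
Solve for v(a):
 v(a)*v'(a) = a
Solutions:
 v(a) = -sqrt(C1 + a^2)
 v(a) = sqrt(C1 + a^2)


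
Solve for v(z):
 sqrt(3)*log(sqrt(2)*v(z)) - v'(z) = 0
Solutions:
 -2*sqrt(3)*Integral(1/(2*log(_y) + log(2)), (_y, v(z)))/3 = C1 - z


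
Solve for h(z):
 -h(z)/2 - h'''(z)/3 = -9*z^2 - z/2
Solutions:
 h(z) = C3*exp(-2^(2/3)*3^(1/3)*z/2) + 18*z^2 + z + (C1*sin(2^(2/3)*3^(5/6)*z/4) + C2*cos(2^(2/3)*3^(5/6)*z/4))*exp(2^(2/3)*3^(1/3)*z/4)


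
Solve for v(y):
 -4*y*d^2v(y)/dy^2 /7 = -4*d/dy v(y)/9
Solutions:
 v(y) = C1 + C2*y^(16/9)


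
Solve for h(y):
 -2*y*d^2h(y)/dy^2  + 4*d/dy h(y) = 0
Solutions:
 h(y) = C1 + C2*y^3


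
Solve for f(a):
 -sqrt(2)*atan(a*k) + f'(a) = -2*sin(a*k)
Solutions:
 f(a) = C1 - 2*Piecewise((-cos(a*k)/k, Ne(k, 0)), (0, True)) + sqrt(2)*Piecewise((a*atan(a*k) - log(a^2*k^2 + 1)/(2*k), Ne(k, 0)), (0, True))


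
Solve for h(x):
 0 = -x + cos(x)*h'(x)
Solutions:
 h(x) = C1 + Integral(x/cos(x), x)


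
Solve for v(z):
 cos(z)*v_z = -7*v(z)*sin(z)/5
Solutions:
 v(z) = C1*cos(z)^(7/5)


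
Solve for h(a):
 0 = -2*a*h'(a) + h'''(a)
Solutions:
 h(a) = C1 + Integral(C2*airyai(2^(1/3)*a) + C3*airybi(2^(1/3)*a), a)


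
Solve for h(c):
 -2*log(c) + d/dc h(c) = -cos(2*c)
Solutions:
 h(c) = C1 + 2*c*log(c) - 2*c - sin(2*c)/2


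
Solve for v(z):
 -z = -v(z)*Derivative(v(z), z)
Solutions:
 v(z) = -sqrt(C1 + z^2)
 v(z) = sqrt(C1 + z^2)


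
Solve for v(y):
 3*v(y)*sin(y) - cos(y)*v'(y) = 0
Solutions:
 v(y) = C1/cos(y)^3


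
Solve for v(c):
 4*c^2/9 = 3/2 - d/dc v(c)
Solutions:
 v(c) = C1 - 4*c^3/27 + 3*c/2


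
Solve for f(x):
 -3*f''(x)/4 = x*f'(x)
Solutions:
 f(x) = C1 + C2*erf(sqrt(6)*x/3)


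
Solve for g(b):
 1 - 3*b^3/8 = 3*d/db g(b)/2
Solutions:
 g(b) = C1 - b^4/16 + 2*b/3


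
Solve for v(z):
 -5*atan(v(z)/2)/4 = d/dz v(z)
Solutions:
 Integral(1/atan(_y/2), (_y, v(z))) = C1 - 5*z/4


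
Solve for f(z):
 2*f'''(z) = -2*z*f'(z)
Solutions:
 f(z) = C1 + Integral(C2*airyai(-z) + C3*airybi(-z), z)


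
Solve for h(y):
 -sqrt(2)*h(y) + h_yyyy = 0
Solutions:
 h(y) = C1*exp(-2^(1/8)*y) + C2*exp(2^(1/8)*y) + C3*sin(2^(1/8)*y) + C4*cos(2^(1/8)*y)


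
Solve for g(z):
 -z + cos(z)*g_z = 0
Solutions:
 g(z) = C1 + Integral(z/cos(z), z)


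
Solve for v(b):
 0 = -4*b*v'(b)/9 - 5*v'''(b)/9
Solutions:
 v(b) = C1 + Integral(C2*airyai(-10^(2/3)*b/5) + C3*airybi(-10^(2/3)*b/5), b)


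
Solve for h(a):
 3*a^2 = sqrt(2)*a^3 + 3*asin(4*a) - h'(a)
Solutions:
 h(a) = C1 + sqrt(2)*a^4/4 - a^3 + 3*a*asin(4*a) + 3*sqrt(1 - 16*a^2)/4


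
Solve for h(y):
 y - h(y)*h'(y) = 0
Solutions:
 h(y) = -sqrt(C1 + y^2)
 h(y) = sqrt(C1 + y^2)


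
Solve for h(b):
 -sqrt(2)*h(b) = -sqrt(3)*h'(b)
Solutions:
 h(b) = C1*exp(sqrt(6)*b/3)


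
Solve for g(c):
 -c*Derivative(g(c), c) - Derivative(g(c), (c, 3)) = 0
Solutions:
 g(c) = C1 + Integral(C2*airyai(-c) + C3*airybi(-c), c)


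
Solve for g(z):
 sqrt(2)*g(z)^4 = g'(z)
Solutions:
 g(z) = (-1/(C1 + 3*sqrt(2)*z))^(1/3)
 g(z) = (-1/(C1 + sqrt(2)*z))^(1/3)*(-3^(2/3) - 3*3^(1/6)*I)/6
 g(z) = (-1/(C1 + sqrt(2)*z))^(1/3)*(-3^(2/3) + 3*3^(1/6)*I)/6


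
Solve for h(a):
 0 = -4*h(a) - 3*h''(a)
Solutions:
 h(a) = C1*sin(2*sqrt(3)*a/3) + C2*cos(2*sqrt(3)*a/3)


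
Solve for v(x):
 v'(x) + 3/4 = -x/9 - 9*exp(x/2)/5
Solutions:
 v(x) = C1 - x^2/18 - 3*x/4 - 18*exp(x/2)/5


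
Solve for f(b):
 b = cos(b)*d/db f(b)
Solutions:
 f(b) = C1 + Integral(b/cos(b), b)


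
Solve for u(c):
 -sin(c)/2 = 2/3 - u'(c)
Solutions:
 u(c) = C1 + 2*c/3 - cos(c)/2


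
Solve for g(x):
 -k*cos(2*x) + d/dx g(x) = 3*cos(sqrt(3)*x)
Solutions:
 g(x) = C1 + k*sin(2*x)/2 + sqrt(3)*sin(sqrt(3)*x)


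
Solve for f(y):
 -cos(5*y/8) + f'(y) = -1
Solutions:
 f(y) = C1 - y + 8*sin(5*y/8)/5


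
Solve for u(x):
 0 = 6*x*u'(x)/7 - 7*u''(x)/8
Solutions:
 u(x) = C1 + C2*erfi(2*sqrt(6)*x/7)


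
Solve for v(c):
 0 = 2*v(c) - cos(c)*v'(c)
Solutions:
 v(c) = C1*(sin(c) + 1)/(sin(c) - 1)


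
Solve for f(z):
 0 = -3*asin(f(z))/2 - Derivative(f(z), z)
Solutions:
 Integral(1/asin(_y), (_y, f(z))) = C1 - 3*z/2
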